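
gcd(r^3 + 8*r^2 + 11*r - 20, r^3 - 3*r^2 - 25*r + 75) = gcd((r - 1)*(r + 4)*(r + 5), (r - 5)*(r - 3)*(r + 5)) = r + 5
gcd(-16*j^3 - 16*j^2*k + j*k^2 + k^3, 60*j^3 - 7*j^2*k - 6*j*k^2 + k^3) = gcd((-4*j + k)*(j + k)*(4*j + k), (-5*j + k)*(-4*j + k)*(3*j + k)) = 4*j - k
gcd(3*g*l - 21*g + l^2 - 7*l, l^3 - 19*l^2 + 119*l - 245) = l - 7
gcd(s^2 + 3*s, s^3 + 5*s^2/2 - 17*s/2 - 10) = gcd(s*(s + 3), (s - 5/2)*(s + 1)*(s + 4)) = 1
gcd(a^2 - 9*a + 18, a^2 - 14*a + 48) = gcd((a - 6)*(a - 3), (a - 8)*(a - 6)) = a - 6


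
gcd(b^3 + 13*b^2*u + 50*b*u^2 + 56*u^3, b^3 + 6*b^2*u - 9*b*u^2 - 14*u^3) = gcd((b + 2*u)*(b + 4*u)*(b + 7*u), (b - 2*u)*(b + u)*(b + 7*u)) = b + 7*u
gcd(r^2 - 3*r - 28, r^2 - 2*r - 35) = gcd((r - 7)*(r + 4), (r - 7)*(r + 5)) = r - 7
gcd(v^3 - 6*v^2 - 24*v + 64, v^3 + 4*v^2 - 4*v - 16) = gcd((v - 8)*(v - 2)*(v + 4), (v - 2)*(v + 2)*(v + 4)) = v^2 + 2*v - 8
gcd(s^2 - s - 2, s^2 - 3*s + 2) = s - 2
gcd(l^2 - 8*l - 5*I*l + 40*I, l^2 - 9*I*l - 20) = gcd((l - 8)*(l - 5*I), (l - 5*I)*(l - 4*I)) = l - 5*I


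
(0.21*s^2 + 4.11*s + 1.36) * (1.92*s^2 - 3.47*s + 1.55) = 0.4032*s^4 + 7.1625*s^3 - 11.325*s^2 + 1.6513*s + 2.108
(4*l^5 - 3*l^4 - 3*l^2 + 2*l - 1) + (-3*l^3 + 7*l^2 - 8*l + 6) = 4*l^5 - 3*l^4 - 3*l^3 + 4*l^2 - 6*l + 5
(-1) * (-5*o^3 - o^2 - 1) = 5*o^3 + o^2 + 1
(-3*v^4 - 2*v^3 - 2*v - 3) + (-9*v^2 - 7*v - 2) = -3*v^4 - 2*v^3 - 9*v^2 - 9*v - 5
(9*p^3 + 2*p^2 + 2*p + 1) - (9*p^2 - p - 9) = 9*p^3 - 7*p^2 + 3*p + 10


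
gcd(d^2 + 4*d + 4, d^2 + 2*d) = d + 2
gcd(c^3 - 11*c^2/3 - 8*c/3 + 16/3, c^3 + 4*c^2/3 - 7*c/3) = c - 1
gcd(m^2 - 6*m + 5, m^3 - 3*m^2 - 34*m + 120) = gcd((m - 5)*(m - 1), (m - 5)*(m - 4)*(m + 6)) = m - 5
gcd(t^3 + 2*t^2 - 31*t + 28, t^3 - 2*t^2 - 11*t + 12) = t^2 - 5*t + 4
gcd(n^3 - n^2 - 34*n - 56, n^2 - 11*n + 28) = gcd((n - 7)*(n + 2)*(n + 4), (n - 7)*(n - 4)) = n - 7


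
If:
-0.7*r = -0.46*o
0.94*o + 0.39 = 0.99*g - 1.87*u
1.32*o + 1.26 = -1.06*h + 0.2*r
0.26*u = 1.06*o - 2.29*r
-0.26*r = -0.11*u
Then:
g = 0.39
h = -1.19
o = 0.00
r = 0.00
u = 0.00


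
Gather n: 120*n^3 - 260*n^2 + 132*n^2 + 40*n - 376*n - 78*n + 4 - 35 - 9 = 120*n^3 - 128*n^2 - 414*n - 40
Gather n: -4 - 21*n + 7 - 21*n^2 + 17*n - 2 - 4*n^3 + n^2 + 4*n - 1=-4*n^3 - 20*n^2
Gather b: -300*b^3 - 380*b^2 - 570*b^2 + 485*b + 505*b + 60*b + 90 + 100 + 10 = -300*b^3 - 950*b^2 + 1050*b + 200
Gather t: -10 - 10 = -20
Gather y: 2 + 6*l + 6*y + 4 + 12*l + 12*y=18*l + 18*y + 6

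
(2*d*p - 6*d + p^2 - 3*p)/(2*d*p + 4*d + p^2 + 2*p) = (p - 3)/(p + 2)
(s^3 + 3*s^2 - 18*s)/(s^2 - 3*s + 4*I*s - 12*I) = s*(s + 6)/(s + 4*I)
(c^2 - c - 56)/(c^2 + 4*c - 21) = (c - 8)/(c - 3)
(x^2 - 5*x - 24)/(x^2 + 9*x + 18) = (x - 8)/(x + 6)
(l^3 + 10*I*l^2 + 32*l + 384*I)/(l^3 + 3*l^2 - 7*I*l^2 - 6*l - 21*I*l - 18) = (l^2 + 16*I*l - 64)/(l^2 + l*(3 - I) - 3*I)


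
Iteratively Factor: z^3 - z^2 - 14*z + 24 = (z - 3)*(z^2 + 2*z - 8) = (z - 3)*(z + 4)*(z - 2)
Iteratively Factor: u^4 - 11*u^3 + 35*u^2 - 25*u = (u)*(u^3 - 11*u^2 + 35*u - 25) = u*(u - 5)*(u^2 - 6*u + 5) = u*(u - 5)^2*(u - 1)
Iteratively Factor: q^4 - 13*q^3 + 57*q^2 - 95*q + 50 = (q - 1)*(q^3 - 12*q^2 + 45*q - 50) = (q - 5)*(q - 1)*(q^2 - 7*q + 10) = (q - 5)^2*(q - 1)*(q - 2)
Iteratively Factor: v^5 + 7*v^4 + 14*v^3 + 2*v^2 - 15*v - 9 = (v + 1)*(v^4 + 6*v^3 + 8*v^2 - 6*v - 9) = (v + 1)*(v + 3)*(v^3 + 3*v^2 - v - 3) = (v + 1)^2*(v + 3)*(v^2 + 2*v - 3) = (v + 1)^2*(v + 3)^2*(v - 1)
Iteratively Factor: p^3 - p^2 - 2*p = (p + 1)*(p^2 - 2*p) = (p - 2)*(p + 1)*(p)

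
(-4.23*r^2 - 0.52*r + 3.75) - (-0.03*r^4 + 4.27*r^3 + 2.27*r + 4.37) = 0.03*r^4 - 4.27*r^3 - 4.23*r^2 - 2.79*r - 0.62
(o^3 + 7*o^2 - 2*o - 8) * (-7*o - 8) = -7*o^4 - 57*o^3 - 42*o^2 + 72*o + 64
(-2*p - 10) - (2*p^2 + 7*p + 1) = -2*p^2 - 9*p - 11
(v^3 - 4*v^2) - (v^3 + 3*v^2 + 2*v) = -7*v^2 - 2*v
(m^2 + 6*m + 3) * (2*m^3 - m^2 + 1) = 2*m^5 + 11*m^4 - 2*m^2 + 6*m + 3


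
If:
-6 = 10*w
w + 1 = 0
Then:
No Solution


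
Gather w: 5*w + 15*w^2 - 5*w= 15*w^2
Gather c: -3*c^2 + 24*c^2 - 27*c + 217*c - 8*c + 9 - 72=21*c^2 + 182*c - 63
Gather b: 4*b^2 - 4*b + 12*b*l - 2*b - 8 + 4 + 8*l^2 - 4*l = 4*b^2 + b*(12*l - 6) + 8*l^2 - 4*l - 4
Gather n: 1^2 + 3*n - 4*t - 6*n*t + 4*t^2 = n*(3 - 6*t) + 4*t^2 - 4*t + 1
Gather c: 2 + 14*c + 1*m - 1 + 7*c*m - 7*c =c*(7*m + 7) + m + 1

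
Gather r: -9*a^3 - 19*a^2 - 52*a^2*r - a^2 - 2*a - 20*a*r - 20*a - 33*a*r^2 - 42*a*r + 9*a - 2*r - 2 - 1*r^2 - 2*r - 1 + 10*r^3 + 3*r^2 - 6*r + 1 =-9*a^3 - 20*a^2 - 13*a + 10*r^3 + r^2*(2 - 33*a) + r*(-52*a^2 - 62*a - 10) - 2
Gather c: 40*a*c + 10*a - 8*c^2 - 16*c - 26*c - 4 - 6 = 10*a - 8*c^2 + c*(40*a - 42) - 10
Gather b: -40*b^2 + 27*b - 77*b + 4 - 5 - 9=-40*b^2 - 50*b - 10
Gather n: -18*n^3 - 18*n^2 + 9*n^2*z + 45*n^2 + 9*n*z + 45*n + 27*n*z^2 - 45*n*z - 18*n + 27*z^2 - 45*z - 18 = -18*n^3 + n^2*(9*z + 27) + n*(27*z^2 - 36*z + 27) + 27*z^2 - 45*z - 18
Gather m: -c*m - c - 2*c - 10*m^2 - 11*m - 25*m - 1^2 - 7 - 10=-3*c - 10*m^2 + m*(-c - 36) - 18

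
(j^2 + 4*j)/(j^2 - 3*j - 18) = j*(j + 4)/(j^2 - 3*j - 18)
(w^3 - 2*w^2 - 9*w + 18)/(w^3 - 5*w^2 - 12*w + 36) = (w - 3)/(w - 6)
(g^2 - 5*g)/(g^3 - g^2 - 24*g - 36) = g*(5 - g)/(-g^3 + g^2 + 24*g + 36)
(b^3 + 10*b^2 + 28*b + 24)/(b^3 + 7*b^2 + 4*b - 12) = (b + 2)/(b - 1)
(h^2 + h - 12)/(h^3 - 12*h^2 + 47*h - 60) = (h + 4)/(h^2 - 9*h + 20)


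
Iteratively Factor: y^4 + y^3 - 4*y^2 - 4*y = (y - 2)*(y^3 + 3*y^2 + 2*y) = (y - 2)*(y + 1)*(y^2 + 2*y) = (y - 2)*(y + 1)*(y + 2)*(y)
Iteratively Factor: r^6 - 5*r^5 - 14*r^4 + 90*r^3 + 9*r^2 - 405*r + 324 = (r + 3)*(r^5 - 8*r^4 + 10*r^3 + 60*r^2 - 171*r + 108) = (r - 1)*(r + 3)*(r^4 - 7*r^3 + 3*r^2 + 63*r - 108) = (r - 1)*(r + 3)^2*(r^3 - 10*r^2 + 33*r - 36) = (r - 3)*(r - 1)*(r + 3)^2*(r^2 - 7*r + 12) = (r - 3)^2*(r - 1)*(r + 3)^2*(r - 4)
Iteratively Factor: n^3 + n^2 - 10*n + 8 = (n - 1)*(n^2 + 2*n - 8) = (n - 1)*(n + 4)*(n - 2)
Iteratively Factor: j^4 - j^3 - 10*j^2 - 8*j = (j + 2)*(j^3 - 3*j^2 - 4*j) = (j - 4)*(j + 2)*(j^2 + j) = (j - 4)*(j + 1)*(j + 2)*(j)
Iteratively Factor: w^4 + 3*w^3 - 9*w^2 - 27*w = (w - 3)*(w^3 + 6*w^2 + 9*w) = (w - 3)*(w + 3)*(w^2 + 3*w) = (w - 3)*(w + 3)^2*(w)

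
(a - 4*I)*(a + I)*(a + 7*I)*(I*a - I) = I*a^4 - 4*a^3 - I*a^3 + 4*a^2 + 25*I*a^2 - 28*a - 25*I*a + 28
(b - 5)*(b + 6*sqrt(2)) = b^2 - 5*b + 6*sqrt(2)*b - 30*sqrt(2)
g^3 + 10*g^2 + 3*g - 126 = (g - 3)*(g + 6)*(g + 7)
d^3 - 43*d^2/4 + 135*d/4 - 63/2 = (d - 6)*(d - 3)*(d - 7/4)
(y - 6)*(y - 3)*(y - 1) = y^3 - 10*y^2 + 27*y - 18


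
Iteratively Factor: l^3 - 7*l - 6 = (l - 3)*(l^2 + 3*l + 2) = (l - 3)*(l + 1)*(l + 2)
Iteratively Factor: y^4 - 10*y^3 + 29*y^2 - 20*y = (y - 5)*(y^3 - 5*y^2 + 4*y) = y*(y - 5)*(y^2 - 5*y + 4) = y*(y - 5)*(y - 1)*(y - 4)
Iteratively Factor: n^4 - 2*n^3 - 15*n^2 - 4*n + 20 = (n + 2)*(n^3 - 4*n^2 - 7*n + 10) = (n - 1)*(n + 2)*(n^2 - 3*n - 10) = (n - 1)*(n + 2)^2*(n - 5)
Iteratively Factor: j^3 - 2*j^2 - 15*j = (j - 5)*(j^2 + 3*j) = j*(j - 5)*(j + 3)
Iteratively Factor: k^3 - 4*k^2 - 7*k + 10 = (k - 5)*(k^2 + k - 2) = (k - 5)*(k - 1)*(k + 2)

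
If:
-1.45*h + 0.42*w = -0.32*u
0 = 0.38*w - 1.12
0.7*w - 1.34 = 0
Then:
No Solution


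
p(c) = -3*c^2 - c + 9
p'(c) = -6*c - 1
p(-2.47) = -6.83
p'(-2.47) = 13.82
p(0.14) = 8.80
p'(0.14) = -1.84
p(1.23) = 3.23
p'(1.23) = -8.38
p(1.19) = 3.56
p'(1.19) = -8.14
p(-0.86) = 7.64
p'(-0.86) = 4.16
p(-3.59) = -26.07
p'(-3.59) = 20.54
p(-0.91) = 7.43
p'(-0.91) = 4.46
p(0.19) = 8.70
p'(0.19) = -2.14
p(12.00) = -435.00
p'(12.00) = -73.00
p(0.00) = 9.00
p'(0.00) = -1.00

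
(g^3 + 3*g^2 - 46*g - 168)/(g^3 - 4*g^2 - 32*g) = (g^2 - g - 42)/(g*(g - 8))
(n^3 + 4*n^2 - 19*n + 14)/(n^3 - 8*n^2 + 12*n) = (n^2 + 6*n - 7)/(n*(n - 6))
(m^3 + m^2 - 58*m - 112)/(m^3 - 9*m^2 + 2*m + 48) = (m + 7)/(m - 3)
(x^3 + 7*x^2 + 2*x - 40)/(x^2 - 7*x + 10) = (x^2 + 9*x + 20)/(x - 5)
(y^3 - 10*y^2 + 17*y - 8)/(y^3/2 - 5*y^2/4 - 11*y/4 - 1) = 4*(-y^3 + 10*y^2 - 17*y + 8)/(-2*y^3 + 5*y^2 + 11*y + 4)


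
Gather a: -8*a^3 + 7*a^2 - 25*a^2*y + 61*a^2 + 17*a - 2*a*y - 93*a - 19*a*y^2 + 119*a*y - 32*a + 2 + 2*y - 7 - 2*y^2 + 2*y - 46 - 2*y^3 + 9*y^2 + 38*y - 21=-8*a^3 + a^2*(68 - 25*y) + a*(-19*y^2 + 117*y - 108) - 2*y^3 + 7*y^2 + 42*y - 72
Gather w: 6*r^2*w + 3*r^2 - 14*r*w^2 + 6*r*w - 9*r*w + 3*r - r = 3*r^2 - 14*r*w^2 + 2*r + w*(6*r^2 - 3*r)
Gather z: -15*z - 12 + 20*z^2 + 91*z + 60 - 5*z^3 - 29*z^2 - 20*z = -5*z^3 - 9*z^2 + 56*z + 48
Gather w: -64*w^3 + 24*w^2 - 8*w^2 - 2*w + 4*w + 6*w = -64*w^3 + 16*w^2 + 8*w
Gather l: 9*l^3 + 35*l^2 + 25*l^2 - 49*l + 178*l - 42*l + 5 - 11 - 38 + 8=9*l^3 + 60*l^2 + 87*l - 36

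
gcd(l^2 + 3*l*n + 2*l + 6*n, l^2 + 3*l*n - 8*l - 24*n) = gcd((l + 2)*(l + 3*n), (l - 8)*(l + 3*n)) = l + 3*n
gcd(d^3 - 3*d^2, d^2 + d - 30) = 1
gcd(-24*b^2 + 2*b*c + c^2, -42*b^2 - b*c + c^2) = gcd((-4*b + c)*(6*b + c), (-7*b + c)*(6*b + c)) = 6*b + c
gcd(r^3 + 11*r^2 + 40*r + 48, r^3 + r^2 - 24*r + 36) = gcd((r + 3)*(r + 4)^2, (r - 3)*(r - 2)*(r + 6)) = 1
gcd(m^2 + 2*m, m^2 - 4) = m + 2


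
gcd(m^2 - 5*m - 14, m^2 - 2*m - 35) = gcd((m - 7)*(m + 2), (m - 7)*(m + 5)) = m - 7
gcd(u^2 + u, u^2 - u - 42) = 1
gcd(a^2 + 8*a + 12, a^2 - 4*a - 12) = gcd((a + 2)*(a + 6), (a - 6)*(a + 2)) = a + 2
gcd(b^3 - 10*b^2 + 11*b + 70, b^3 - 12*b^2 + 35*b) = b^2 - 12*b + 35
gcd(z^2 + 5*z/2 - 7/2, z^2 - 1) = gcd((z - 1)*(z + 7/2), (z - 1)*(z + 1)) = z - 1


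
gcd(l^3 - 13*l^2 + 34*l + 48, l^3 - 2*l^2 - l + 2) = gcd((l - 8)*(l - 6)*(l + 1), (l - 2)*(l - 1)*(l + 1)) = l + 1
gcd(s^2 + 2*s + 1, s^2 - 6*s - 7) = s + 1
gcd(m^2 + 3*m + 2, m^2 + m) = m + 1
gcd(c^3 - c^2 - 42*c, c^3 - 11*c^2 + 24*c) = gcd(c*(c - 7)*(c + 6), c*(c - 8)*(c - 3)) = c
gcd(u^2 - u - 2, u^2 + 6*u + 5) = u + 1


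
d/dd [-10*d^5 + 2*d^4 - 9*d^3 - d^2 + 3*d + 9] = -50*d^4 + 8*d^3 - 27*d^2 - 2*d + 3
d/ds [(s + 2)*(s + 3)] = 2*s + 5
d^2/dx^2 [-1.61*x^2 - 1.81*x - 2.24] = -3.22000000000000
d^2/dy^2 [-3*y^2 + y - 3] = -6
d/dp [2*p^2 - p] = 4*p - 1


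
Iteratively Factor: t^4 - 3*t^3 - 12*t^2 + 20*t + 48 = (t + 2)*(t^3 - 5*t^2 - 2*t + 24) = (t - 4)*(t + 2)*(t^2 - t - 6) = (t - 4)*(t + 2)^2*(t - 3)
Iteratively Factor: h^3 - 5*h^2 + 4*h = (h - 4)*(h^2 - h) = (h - 4)*(h - 1)*(h)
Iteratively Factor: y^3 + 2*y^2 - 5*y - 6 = (y + 1)*(y^2 + y - 6) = (y - 2)*(y + 1)*(y + 3)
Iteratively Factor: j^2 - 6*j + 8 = (j - 4)*(j - 2)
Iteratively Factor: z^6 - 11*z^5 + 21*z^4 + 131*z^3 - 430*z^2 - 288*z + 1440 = (z + 2)*(z^5 - 13*z^4 + 47*z^3 + 37*z^2 - 504*z + 720) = (z - 3)*(z + 2)*(z^4 - 10*z^3 + 17*z^2 + 88*z - 240) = (z - 4)*(z - 3)*(z + 2)*(z^3 - 6*z^2 - 7*z + 60) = (z - 4)*(z - 3)*(z + 2)*(z + 3)*(z^2 - 9*z + 20) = (z - 4)^2*(z - 3)*(z + 2)*(z + 3)*(z - 5)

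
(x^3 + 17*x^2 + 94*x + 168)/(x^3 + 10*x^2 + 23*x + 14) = (x^2 + 10*x + 24)/(x^2 + 3*x + 2)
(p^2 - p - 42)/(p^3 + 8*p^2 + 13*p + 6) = (p - 7)/(p^2 + 2*p + 1)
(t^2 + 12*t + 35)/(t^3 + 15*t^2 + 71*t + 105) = 1/(t + 3)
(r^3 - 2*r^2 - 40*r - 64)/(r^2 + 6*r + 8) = r - 8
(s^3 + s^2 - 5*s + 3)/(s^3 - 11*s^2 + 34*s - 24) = (s^2 + 2*s - 3)/(s^2 - 10*s + 24)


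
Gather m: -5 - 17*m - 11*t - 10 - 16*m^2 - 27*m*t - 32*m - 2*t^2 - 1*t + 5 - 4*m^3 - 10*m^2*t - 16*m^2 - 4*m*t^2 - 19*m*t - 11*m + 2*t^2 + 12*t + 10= -4*m^3 + m^2*(-10*t - 32) + m*(-4*t^2 - 46*t - 60)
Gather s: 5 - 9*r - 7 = -9*r - 2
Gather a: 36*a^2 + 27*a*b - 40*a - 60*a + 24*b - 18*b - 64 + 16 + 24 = 36*a^2 + a*(27*b - 100) + 6*b - 24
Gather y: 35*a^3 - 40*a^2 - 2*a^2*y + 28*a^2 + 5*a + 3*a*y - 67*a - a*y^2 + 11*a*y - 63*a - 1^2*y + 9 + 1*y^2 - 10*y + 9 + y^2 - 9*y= 35*a^3 - 12*a^2 - 125*a + y^2*(2 - a) + y*(-2*a^2 + 14*a - 20) + 18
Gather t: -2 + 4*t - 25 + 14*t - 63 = 18*t - 90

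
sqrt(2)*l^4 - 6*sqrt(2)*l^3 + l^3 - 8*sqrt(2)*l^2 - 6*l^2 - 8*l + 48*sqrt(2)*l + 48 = (l - 6)*(l - 2*sqrt(2))*(l + 2*sqrt(2))*(sqrt(2)*l + 1)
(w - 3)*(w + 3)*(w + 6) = w^3 + 6*w^2 - 9*w - 54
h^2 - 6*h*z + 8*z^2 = (h - 4*z)*(h - 2*z)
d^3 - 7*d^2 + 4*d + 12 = (d - 6)*(d - 2)*(d + 1)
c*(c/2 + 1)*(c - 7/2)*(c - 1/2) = c^4/2 - c^3 - 25*c^2/8 + 7*c/4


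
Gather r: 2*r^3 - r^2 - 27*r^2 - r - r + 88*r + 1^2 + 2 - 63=2*r^3 - 28*r^2 + 86*r - 60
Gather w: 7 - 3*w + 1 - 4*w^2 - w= -4*w^2 - 4*w + 8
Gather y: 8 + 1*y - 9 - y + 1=0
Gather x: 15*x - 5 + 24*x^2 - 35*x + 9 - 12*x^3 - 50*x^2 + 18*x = -12*x^3 - 26*x^2 - 2*x + 4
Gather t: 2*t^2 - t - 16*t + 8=2*t^2 - 17*t + 8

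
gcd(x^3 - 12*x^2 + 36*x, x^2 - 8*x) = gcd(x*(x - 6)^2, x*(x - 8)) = x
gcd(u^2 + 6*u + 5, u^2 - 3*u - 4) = u + 1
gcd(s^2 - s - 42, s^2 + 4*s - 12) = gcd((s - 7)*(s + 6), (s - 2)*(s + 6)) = s + 6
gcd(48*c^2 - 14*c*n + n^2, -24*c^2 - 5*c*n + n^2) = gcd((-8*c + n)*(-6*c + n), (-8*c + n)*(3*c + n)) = 8*c - n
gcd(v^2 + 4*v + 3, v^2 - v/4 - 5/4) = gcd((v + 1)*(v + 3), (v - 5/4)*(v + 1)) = v + 1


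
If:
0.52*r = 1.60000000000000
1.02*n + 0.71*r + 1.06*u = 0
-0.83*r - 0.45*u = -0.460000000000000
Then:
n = 2.69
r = 3.08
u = -4.65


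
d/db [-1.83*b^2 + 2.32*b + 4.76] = 2.32 - 3.66*b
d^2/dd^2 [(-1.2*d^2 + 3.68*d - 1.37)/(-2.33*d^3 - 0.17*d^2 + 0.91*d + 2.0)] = (13.02936*d^6 - 119.870112*d^5 + 95.771388*d^4 + 71.52368*d^3 - 220.528908*d^2 + 29.526366*d + 26.195794)/(12.649337*d^9 + 2.768739*d^8 - 14.618886*d^7 - 34.731193*d^6 + 0.956321999999999*d^5 + 25.692531*d^4 + 29.062829*d^3 - 2.9286*d^2 - 10.92*d - 8.0)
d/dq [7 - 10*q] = -10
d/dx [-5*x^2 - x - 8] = -10*x - 1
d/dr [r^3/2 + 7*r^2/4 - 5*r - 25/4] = 3*r^2/2 + 7*r/2 - 5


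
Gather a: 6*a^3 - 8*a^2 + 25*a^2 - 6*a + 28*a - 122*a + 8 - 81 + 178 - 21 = 6*a^3 + 17*a^2 - 100*a + 84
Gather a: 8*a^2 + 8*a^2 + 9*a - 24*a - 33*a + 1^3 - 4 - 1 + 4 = 16*a^2 - 48*a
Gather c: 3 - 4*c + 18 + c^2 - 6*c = c^2 - 10*c + 21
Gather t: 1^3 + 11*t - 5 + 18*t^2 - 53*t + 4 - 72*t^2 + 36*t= -54*t^2 - 6*t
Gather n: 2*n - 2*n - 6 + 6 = 0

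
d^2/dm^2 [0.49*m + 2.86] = 0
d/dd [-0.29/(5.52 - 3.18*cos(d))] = 0.9222*sin(d)/(3.18*cos(d) - 5.52)^2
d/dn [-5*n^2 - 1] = -10*n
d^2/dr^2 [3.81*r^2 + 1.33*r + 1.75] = 7.62000000000000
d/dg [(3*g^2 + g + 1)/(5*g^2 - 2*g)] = (-11*g^2 - 10*g + 2)/(g^2*(25*g^2 - 20*g + 4))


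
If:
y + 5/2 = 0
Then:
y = -5/2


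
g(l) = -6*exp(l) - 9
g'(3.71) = -245.12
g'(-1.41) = -1.46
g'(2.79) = -97.69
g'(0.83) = -13.76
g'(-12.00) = 0.00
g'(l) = -6*exp(l)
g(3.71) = -254.12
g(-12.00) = -9.00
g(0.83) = -22.76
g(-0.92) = -11.39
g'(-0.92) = -2.39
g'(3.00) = -120.51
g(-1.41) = -10.46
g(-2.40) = -9.54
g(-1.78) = -10.01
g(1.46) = -34.84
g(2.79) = -106.69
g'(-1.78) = -1.01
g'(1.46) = -25.84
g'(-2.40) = -0.54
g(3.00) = -129.51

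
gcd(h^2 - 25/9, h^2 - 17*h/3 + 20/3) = h - 5/3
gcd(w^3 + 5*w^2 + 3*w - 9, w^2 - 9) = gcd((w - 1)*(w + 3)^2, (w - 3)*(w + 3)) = w + 3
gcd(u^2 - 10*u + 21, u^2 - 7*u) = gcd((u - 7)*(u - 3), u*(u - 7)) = u - 7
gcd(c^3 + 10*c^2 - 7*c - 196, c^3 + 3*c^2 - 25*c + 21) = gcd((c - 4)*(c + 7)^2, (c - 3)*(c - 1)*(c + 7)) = c + 7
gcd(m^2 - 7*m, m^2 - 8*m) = m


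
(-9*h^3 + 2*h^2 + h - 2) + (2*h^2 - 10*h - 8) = -9*h^3 + 4*h^2 - 9*h - 10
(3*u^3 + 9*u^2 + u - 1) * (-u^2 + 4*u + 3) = -3*u^5 + 3*u^4 + 44*u^3 + 32*u^2 - u - 3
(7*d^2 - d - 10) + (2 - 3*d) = 7*d^2 - 4*d - 8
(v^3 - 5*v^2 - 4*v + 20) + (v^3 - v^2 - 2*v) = 2*v^3 - 6*v^2 - 6*v + 20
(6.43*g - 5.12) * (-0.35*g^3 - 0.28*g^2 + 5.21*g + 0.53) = -2.2505*g^4 - 0.00840000000000019*g^3 + 34.9339*g^2 - 23.2673*g - 2.7136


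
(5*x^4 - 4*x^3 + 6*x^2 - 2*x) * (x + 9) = 5*x^5 + 41*x^4 - 30*x^3 + 52*x^2 - 18*x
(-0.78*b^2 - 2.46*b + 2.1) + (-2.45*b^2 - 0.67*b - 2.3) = -3.23*b^2 - 3.13*b - 0.2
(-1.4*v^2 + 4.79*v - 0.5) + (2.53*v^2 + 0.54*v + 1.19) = 1.13*v^2 + 5.33*v + 0.69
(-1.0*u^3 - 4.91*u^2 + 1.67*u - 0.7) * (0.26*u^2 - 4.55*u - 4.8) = -0.26*u^5 + 3.2734*u^4 + 27.5747*u^3 + 15.7875*u^2 - 4.831*u + 3.36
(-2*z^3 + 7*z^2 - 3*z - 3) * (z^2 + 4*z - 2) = -2*z^5 - z^4 + 29*z^3 - 29*z^2 - 6*z + 6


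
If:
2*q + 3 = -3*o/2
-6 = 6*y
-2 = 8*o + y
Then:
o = -1/8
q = -45/32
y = -1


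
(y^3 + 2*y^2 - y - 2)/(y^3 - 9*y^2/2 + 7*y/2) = 2*(y^2 + 3*y + 2)/(y*(2*y - 7))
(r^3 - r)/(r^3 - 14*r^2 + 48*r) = (r^2 - 1)/(r^2 - 14*r + 48)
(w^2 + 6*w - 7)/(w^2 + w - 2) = (w + 7)/(w + 2)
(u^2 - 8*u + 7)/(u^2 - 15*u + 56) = (u - 1)/(u - 8)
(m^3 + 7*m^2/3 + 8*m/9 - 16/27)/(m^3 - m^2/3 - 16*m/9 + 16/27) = (3*m + 4)/(3*m - 4)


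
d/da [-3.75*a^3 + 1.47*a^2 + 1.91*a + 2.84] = -11.25*a^2 + 2.94*a + 1.91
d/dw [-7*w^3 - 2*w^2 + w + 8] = -21*w^2 - 4*w + 1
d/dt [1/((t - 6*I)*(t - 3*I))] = (-2*t + 9*I)/(t^4 - 18*I*t^3 - 117*t^2 + 324*I*t + 324)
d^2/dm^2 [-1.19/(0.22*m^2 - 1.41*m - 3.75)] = (-0.115192*m^2 + 0.738276*m + 1.19*(0.44*m - 1.41)*(0.88*m - 2.82) + 1.9635)/(-0.22*m^2 + 1.41*m + 3.75)^3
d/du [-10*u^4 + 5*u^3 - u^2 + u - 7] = -40*u^3 + 15*u^2 - 2*u + 1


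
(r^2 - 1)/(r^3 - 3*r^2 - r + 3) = 1/(r - 3)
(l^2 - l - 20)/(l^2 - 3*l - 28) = (l - 5)/(l - 7)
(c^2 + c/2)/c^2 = (c + 1/2)/c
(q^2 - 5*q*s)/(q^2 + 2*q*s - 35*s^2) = q/(q + 7*s)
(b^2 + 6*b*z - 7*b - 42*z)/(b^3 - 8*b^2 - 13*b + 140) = (b + 6*z)/(b^2 - b - 20)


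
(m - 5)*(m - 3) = m^2 - 8*m + 15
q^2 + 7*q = q*(q + 7)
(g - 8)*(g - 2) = g^2 - 10*g + 16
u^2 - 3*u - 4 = (u - 4)*(u + 1)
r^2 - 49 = (r - 7)*(r + 7)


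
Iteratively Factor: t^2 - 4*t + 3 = (t - 1)*(t - 3)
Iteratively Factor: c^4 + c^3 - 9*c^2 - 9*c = (c + 3)*(c^3 - 2*c^2 - 3*c) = (c + 1)*(c + 3)*(c^2 - 3*c) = c*(c + 1)*(c + 3)*(c - 3)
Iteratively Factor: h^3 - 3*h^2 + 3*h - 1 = (h - 1)*(h^2 - 2*h + 1) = (h - 1)^2*(h - 1)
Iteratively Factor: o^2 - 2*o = (o - 2)*(o)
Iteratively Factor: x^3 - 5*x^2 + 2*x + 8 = (x + 1)*(x^2 - 6*x + 8) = (x - 4)*(x + 1)*(x - 2)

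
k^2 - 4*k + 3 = (k - 3)*(k - 1)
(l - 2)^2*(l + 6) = l^3 + 2*l^2 - 20*l + 24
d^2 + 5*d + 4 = (d + 1)*(d + 4)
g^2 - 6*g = g*(g - 6)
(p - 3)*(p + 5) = p^2 + 2*p - 15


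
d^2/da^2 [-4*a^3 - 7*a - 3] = -24*a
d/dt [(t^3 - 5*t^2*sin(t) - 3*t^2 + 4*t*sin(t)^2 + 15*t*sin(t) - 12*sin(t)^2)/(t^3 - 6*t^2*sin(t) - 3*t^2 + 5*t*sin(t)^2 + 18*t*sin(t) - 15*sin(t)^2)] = (t*cos(t) - sin(t))/(t - 5*sin(t))^2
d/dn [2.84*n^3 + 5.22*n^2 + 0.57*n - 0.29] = 8.52*n^2 + 10.44*n + 0.57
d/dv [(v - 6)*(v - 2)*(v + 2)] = 3*v^2 - 12*v - 4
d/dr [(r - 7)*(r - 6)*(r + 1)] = 3*r^2 - 24*r + 29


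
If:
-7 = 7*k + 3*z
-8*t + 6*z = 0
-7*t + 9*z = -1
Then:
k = -31/35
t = -1/5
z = -4/15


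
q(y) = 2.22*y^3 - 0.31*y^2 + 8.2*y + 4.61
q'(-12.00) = 974.68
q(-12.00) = -3974.59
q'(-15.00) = 1516.00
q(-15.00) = -7680.64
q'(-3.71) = 102.17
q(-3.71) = -143.44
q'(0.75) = 11.48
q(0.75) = 11.52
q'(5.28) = 190.60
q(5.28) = 366.04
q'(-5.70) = 228.12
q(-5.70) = -463.33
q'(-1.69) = 28.27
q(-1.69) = -20.85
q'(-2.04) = 37.18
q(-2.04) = -32.26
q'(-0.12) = 8.37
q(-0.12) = 3.62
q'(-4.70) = 158.23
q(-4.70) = -271.26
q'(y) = 6.66*y^2 - 0.62*y + 8.2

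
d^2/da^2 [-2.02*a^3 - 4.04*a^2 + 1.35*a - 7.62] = -12.12*a - 8.08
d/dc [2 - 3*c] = -3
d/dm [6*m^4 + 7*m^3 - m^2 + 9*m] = 24*m^3 + 21*m^2 - 2*m + 9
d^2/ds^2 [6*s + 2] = 0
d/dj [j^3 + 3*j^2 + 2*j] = 3*j^2 + 6*j + 2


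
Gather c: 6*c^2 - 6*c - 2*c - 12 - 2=6*c^2 - 8*c - 14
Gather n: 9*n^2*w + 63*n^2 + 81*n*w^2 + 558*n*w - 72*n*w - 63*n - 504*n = n^2*(9*w + 63) + n*(81*w^2 + 486*w - 567)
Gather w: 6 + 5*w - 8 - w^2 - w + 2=-w^2 + 4*w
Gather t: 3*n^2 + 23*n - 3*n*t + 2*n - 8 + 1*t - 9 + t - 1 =3*n^2 + 25*n + t*(2 - 3*n) - 18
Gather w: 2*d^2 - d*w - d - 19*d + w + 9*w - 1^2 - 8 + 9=2*d^2 - 20*d + w*(10 - d)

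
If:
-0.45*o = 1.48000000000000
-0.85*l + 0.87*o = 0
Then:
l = -3.37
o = -3.29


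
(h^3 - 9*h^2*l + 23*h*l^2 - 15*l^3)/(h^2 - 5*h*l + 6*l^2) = (h^2 - 6*h*l + 5*l^2)/(h - 2*l)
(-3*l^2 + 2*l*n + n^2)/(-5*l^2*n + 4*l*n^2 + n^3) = (3*l + n)/(n*(5*l + n))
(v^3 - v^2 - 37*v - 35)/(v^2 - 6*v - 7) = v + 5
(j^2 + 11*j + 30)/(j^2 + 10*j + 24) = (j + 5)/(j + 4)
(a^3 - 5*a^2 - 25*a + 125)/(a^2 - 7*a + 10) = (a^2 - 25)/(a - 2)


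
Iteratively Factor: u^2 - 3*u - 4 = (u - 4)*(u + 1)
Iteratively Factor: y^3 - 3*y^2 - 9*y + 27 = (y - 3)*(y^2 - 9) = (y - 3)^2*(y + 3)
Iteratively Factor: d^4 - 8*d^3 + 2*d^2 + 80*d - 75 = (d - 5)*(d^3 - 3*d^2 - 13*d + 15) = (d - 5)*(d - 1)*(d^2 - 2*d - 15) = (d - 5)*(d - 1)*(d + 3)*(d - 5)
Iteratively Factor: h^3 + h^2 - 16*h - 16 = (h + 4)*(h^2 - 3*h - 4) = (h - 4)*(h + 4)*(h + 1)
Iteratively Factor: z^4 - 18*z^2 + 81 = (z - 3)*(z^3 + 3*z^2 - 9*z - 27) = (z - 3)*(z + 3)*(z^2 - 9) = (z - 3)*(z + 3)^2*(z - 3)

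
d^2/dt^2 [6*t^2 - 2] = 12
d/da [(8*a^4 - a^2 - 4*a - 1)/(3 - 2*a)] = 2*(-24*a^4 + 48*a^3 + a^2 - 3*a - 7)/(4*a^2 - 12*a + 9)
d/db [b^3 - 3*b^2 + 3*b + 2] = 3*b^2 - 6*b + 3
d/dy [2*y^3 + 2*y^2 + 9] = 2*y*(3*y + 2)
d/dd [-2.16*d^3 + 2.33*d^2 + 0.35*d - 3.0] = -6.48*d^2 + 4.66*d + 0.35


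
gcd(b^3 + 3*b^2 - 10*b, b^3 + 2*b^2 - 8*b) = b^2 - 2*b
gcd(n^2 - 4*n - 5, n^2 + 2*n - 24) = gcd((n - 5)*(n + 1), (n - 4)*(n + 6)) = 1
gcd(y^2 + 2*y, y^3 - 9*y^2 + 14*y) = y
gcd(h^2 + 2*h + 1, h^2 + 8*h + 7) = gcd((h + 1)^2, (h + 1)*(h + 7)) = h + 1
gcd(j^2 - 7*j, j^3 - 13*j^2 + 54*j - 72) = 1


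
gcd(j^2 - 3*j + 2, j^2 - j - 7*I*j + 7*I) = j - 1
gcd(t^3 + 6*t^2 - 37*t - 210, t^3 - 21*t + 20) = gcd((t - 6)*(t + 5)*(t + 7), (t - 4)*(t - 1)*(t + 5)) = t + 5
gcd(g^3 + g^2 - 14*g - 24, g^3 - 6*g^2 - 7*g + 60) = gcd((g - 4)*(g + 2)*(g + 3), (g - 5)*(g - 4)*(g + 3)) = g^2 - g - 12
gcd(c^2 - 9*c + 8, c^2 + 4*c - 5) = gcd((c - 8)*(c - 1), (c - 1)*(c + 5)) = c - 1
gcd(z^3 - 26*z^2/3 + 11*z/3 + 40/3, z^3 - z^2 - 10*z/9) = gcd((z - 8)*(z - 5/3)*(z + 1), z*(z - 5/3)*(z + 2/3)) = z - 5/3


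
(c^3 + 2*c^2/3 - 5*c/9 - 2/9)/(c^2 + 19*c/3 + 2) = (3*c^2 + c - 2)/(3*(c + 6))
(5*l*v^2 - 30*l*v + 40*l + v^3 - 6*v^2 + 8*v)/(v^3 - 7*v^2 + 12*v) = (5*l*v - 10*l + v^2 - 2*v)/(v*(v - 3))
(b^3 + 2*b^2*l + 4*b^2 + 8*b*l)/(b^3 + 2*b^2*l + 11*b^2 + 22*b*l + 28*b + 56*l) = b/(b + 7)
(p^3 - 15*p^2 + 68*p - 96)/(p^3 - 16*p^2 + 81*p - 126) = (p^2 - 12*p + 32)/(p^2 - 13*p + 42)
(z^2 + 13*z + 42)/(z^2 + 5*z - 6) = (z + 7)/(z - 1)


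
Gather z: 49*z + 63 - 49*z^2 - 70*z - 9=-49*z^2 - 21*z + 54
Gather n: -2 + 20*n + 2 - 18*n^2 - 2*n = -18*n^2 + 18*n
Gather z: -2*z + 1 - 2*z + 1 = 2 - 4*z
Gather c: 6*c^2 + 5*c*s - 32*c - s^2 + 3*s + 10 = 6*c^2 + c*(5*s - 32) - s^2 + 3*s + 10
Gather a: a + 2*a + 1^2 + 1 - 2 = 3*a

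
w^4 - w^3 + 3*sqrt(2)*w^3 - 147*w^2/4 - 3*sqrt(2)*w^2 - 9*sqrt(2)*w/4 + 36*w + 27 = (w - 3/2)*(w + 1/2)*(w - 3*sqrt(2))*(w + 6*sqrt(2))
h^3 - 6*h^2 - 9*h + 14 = (h - 7)*(h - 1)*(h + 2)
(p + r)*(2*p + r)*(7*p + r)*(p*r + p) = 14*p^4*r + 14*p^4 + 23*p^3*r^2 + 23*p^3*r + 10*p^2*r^3 + 10*p^2*r^2 + p*r^4 + p*r^3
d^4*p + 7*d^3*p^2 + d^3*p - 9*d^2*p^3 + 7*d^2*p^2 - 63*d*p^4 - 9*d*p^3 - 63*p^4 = (d - 3*p)*(d + 3*p)*(d + 7*p)*(d*p + p)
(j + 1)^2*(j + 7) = j^3 + 9*j^2 + 15*j + 7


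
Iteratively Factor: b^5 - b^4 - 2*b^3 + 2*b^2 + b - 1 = (b + 1)*(b^4 - 2*b^3 + 2*b - 1) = (b + 1)^2*(b^3 - 3*b^2 + 3*b - 1) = (b - 1)*(b + 1)^2*(b^2 - 2*b + 1) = (b - 1)^2*(b + 1)^2*(b - 1)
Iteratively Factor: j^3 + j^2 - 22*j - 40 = (j + 2)*(j^2 - j - 20) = (j - 5)*(j + 2)*(j + 4)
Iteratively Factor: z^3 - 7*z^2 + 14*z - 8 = (z - 1)*(z^2 - 6*z + 8) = (z - 4)*(z - 1)*(z - 2)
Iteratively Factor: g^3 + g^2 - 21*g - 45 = (g - 5)*(g^2 + 6*g + 9) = (g - 5)*(g + 3)*(g + 3)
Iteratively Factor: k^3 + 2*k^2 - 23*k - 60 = (k + 4)*(k^2 - 2*k - 15) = (k + 3)*(k + 4)*(k - 5)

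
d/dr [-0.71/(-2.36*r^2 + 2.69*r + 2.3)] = (1.9099 - 3.3512*r)/(-2.36*r^2 + 2.69*r + 2.3)^2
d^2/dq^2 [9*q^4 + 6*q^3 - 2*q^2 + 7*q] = 108*q^2 + 36*q - 4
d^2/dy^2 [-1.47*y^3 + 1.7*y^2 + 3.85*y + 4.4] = 3.4 - 8.82*y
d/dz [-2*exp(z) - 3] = -2*exp(z)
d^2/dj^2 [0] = 0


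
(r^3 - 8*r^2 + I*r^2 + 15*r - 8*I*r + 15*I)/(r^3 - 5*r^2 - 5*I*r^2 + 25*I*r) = (r^2 + r*(-3 + I) - 3*I)/(r*(r - 5*I))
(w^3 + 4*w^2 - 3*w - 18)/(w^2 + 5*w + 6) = (w^2 + w - 6)/(w + 2)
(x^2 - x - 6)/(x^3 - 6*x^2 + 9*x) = (x + 2)/(x*(x - 3))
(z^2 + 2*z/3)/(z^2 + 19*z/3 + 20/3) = z*(3*z + 2)/(3*z^2 + 19*z + 20)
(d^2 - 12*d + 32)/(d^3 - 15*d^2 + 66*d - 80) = (d - 4)/(d^2 - 7*d + 10)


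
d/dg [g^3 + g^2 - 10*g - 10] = 3*g^2 + 2*g - 10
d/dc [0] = 0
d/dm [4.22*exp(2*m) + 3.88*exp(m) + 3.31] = (8.44*exp(m) + 3.88)*exp(m)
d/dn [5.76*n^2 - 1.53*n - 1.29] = 11.52*n - 1.53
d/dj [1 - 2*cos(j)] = 2*sin(j)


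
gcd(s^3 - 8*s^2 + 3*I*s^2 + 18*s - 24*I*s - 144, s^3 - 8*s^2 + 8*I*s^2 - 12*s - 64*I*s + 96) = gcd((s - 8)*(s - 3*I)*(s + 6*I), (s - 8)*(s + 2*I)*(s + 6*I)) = s^2 + s*(-8 + 6*I) - 48*I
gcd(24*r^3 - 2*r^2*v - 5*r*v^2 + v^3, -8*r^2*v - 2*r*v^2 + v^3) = 8*r^2 + 2*r*v - v^2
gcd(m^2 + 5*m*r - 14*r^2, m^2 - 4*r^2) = -m + 2*r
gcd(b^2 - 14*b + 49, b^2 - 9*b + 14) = b - 7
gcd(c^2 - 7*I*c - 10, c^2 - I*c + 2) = c - 2*I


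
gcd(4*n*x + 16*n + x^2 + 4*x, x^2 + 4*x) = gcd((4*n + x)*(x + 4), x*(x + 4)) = x + 4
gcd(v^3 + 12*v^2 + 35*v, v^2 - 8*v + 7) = 1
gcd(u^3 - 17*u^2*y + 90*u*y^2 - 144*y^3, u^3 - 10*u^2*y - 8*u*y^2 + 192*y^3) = u^2 - 14*u*y + 48*y^2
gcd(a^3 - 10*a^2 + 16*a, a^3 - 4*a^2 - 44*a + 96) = a^2 - 10*a + 16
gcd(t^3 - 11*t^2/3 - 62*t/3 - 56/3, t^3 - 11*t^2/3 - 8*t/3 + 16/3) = t + 4/3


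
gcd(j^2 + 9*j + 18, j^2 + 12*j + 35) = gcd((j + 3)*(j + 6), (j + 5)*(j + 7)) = 1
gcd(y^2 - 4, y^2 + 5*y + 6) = y + 2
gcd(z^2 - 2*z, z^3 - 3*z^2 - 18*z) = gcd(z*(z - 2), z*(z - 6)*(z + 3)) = z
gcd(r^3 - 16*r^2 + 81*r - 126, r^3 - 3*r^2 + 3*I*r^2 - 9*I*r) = r - 3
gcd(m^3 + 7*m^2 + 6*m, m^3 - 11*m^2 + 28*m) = m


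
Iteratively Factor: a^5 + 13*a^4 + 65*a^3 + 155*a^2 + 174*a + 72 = (a + 3)*(a^4 + 10*a^3 + 35*a^2 + 50*a + 24) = (a + 1)*(a + 3)*(a^3 + 9*a^2 + 26*a + 24) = (a + 1)*(a + 3)*(a + 4)*(a^2 + 5*a + 6) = (a + 1)*(a + 3)^2*(a + 4)*(a + 2)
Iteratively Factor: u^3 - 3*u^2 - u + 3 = (u - 1)*(u^2 - 2*u - 3) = (u - 3)*(u - 1)*(u + 1)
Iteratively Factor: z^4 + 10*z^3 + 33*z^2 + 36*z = (z)*(z^3 + 10*z^2 + 33*z + 36) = z*(z + 3)*(z^2 + 7*z + 12) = z*(z + 3)^2*(z + 4)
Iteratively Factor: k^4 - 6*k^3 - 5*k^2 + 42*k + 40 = (k + 1)*(k^3 - 7*k^2 + 2*k + 40) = (k - 4)*(k + 1)*(k^2 - 3*k - 10) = (k - 5)*(k - 4)*(k + 1)*(k + 2)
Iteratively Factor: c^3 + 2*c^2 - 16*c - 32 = (c + 4)*(c^2 - 2*c - 8) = (c - 4)*(c + 4)*(c + 2)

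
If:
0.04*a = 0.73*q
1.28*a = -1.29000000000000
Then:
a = -1.01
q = -0.06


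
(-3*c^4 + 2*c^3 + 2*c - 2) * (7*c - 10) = -21*c^5 + 44*c^4 - 20*c^3 + 14*c^2 - 34*c + 20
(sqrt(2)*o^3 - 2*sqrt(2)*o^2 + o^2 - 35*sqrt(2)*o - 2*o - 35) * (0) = 0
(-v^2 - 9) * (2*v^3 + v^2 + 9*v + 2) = -2*v^5 - v^4 - 27*v^3 - 11*v^2 - 81*v - 18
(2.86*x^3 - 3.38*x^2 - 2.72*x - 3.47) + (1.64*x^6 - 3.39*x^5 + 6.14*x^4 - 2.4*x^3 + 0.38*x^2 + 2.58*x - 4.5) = 1.64*x^6 - 3.39*x^5 + 6.14*x^4 + 0.46*x^3 - 3.0*x^2 - 0.14*x - 7.97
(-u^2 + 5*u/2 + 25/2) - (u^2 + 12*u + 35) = -2*u^2 - 19*u/2 - 45/2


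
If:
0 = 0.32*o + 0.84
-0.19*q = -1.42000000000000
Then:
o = -2.62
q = 7.47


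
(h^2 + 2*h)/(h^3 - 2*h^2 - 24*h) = (h + 2)/(h^2 - 2*h - 24)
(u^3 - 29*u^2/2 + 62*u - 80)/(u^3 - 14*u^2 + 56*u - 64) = (u - 5/2)/(u - 2)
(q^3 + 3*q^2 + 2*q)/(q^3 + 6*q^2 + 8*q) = (q + 1)/(q + 4)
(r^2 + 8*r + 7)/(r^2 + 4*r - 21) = (r + 1)/(r - 3)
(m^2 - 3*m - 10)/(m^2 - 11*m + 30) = (m + 2)/(m - 6)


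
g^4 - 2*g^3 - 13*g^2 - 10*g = g*(g - 5)*(g + 1)*(g + 2)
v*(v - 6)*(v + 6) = v^3 - 36*v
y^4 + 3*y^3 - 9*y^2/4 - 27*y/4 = y*(y - 3/2)*(y + 3/2)*(y + 3)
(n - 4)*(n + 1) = n^2 - 3*n - 4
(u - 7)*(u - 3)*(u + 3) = u^3 - 7*u^2 - 9*u + 63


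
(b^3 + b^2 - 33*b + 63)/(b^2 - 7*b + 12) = (b^2 + 4*b - 21)/(b - 4)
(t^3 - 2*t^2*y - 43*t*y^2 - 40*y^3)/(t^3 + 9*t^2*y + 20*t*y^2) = (t^2 - 7*t*y - 8*y^2)/(t*(t + 4*y))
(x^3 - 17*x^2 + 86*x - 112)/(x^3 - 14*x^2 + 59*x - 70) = (x - 8)/(x - 5)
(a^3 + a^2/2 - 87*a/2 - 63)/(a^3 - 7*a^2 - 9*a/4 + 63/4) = 2*(a + 6)/(2*a - 3)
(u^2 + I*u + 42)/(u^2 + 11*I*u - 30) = (u^2 + I*u + 42)/(u^2 + 11*I*u - 30)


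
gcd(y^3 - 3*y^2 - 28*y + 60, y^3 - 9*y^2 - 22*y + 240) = y^2 - y - 30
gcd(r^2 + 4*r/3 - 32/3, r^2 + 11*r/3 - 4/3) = r + 4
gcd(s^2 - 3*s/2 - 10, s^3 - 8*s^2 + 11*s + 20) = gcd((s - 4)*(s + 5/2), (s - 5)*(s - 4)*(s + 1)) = s - 4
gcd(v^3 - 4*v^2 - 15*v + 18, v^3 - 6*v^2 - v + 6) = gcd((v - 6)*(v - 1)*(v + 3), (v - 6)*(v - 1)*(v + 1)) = v^2 - 7*v + 6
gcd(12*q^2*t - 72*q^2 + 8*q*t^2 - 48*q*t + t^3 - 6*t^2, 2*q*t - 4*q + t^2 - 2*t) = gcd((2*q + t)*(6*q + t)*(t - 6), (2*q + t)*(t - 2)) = 2*q + t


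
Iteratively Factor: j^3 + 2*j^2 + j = (j + 1)*(j^2 + j) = j*(j + 1)*(j + 1)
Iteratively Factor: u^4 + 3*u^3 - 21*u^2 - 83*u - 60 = (u + 1)*(u^3 + 2*u^2 - 23*u - 60) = (u + 1)*(u + 4)*(u^2 - 2*u - 15) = (u + 1)*(u + 3)*(u + 4)*(u - 5)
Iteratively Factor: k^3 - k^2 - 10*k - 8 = (k - 4)*(k^2 + 3*k + 2) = (k - 4)*(k + 1)*(k + 2)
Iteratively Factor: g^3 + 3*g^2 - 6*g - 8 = (g + 1)*(g^2 + 2*g - 8) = (g + 1)*(g + 4)*(g - 2)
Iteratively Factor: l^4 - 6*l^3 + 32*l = (l - 4)*(l^3 - 2*l^2 - 8*l) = (l - 4)^2*(l^2 + 2*l) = (l - 4)^2*(l + 2)*(l)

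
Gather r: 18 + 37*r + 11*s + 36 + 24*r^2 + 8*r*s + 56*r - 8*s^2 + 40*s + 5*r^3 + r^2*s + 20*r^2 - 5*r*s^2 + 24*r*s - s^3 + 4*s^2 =5*r^3 + r^2*(s + 44) + r*(-5*s^2 + 32*s + 93) - s^3 - 4*s^2 + 51*s + 54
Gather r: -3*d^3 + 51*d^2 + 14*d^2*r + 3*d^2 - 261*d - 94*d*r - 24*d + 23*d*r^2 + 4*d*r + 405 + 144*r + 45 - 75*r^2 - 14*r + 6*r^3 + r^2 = -3*d^3 + 54*d^2 - 285*d + 6*r^3 + r^2*(23*d - 74) + r*(14*d^2 - 90*d + 130) + 450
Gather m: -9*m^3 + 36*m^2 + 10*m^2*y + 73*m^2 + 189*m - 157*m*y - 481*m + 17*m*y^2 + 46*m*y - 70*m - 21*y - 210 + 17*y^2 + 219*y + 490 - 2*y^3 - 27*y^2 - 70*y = -9*m^3 + m^2*(10*y + 109) + m*(17*y^2 - 111*y - 362) - 2*y^3 - 10*y^2 + 128*y + 280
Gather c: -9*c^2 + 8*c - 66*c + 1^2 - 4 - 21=-9*c^2 - 58*c - 24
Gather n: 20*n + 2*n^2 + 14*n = 2*n^2 + 34*n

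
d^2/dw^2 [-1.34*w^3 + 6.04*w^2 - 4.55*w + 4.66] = 12.08 - 8.04*w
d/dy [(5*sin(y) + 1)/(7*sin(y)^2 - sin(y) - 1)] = (-14*sin(y) + 35*cos(y)^2 - 39)*cos(y)/(-7*sin(y)^2 + sin(y) + 1)^2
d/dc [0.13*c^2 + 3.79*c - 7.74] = 0.26*c + 3.79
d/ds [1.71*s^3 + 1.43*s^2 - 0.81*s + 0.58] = 5.13*s^2 + 2.86*s - 0.81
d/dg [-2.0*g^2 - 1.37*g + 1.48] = -4.0*g - 1.37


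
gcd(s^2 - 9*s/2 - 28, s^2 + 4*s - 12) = 1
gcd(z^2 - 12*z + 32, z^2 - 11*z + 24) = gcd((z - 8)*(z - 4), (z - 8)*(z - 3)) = z - 8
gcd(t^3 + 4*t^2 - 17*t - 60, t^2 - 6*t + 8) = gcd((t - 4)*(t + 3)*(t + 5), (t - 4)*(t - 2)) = t - 4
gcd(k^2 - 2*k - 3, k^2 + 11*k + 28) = 1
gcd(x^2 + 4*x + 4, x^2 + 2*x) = x + 2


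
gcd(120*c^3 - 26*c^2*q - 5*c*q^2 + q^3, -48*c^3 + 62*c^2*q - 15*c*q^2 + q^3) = -6*c + q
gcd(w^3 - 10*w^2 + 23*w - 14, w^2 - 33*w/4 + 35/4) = w - 7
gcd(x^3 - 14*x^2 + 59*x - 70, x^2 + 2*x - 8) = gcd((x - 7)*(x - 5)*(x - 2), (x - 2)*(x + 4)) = x - 2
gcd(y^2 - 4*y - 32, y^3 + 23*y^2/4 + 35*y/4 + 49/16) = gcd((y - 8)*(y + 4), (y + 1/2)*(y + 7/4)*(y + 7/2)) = 1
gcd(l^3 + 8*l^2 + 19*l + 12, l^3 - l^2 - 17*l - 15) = l^2 + 4*l + 3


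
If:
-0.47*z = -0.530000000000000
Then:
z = 1.13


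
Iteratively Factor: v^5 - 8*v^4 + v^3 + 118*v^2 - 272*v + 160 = (v - 4)*(v^4 - 4*v^3 - 15*v^2 + 58*v - 40) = (v - 4)*(v - 2)*(v^3 - 2*v^2 - 19*v + 20) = (v - 4)*(v - 2)*(v + 4)*(v^2 - 6*v + 5) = (v - 5)*(v - 4)*(v - 2)*(v + 4)*(v - 1)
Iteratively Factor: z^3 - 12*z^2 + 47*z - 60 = (z - 5)*(z^2 - 7*z + 12) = (z - 5)*(z - 4)*(z - 3)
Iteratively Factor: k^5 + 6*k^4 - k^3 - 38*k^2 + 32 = (k + 4)*(k^4 + 2*k^3 - 9*k^2 - 2*k + 8) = (k - 2)*(k + 4)*(k^3 + 4*k^2 - k - 4) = (k - 2)*(k + 1)*(k + 4)*(k^2 + 3*k - 4) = (k - 2)*(k + 1)*(k + 4)^2*(k - 1)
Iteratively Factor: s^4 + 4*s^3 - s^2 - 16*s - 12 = (s - 2)*(s^3 + 6*s^2 + 11*s + 6) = (s - 2)*(s + 2)*(s^2 + 4*s + 3) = (s - 2)*(s + 1)*(s + 2)*(s + 3)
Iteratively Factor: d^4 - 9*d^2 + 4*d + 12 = (d - 2)*(d^3 + 2*d^2 - 5*d - 6) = (d - 2)*(d + 1)*(d^2 + d - 6) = (d - 2)*(d + 1)*(d + 3)*(d - 2)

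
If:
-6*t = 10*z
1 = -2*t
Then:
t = -1/2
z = 3/10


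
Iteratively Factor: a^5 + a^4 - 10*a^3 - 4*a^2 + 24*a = (a)*(a^4 + a^3 - 10*a^2 - 4*a + 24) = a*(a - 2)*(a^3 + 3*a^2 - 4*a - 12) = a*(a - 2)*(a + 2)*(a^2 + a - 6) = a*(a - 2)*(a + 2)*(a + 3)*(a - 2)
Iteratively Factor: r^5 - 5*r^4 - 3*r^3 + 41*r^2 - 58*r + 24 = (r - 1)*(r^4 - 4*r^3 - 7*r^2 + 34*r - 24) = (r - 1)*(r + 3)*(r^3 - 7*r^2 + 14*r - 8) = (r - 4)*(r - 1)*(r + 3)*(r^2 - 3*r + 2) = (r - 4)*(r - 2)*(r - 1)*(r + 3)*(r - 1)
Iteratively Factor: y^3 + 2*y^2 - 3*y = (y)*(y^2 + 2*y - 3) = y*(y - 1)*(y + 3)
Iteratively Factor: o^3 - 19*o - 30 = (o + 3)*(o^2 - 3*o - 10) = (o - 5)*(o + 3)*(o + 2)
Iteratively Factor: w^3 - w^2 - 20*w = (w - 5)*(w^2 + 4*w) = (w - 5)*(w + 4)*(w)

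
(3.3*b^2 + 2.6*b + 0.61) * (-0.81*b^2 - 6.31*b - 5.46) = -2.673*b^4 - 22.929*b^3 - 34.9181*b^2 - 18.0451*b - 3.3306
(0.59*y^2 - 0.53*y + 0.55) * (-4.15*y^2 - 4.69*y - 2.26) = -2.4485*y^4 - 0.5676*y^3 - 1.1302*y^2 - 1.3817*y - 1.243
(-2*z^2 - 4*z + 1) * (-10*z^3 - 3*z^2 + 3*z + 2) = 20*z^5 + 46*z^4 - 4*z^3 - 19*z^2 - 5*z + 2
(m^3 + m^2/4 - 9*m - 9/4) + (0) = m^3 + m^2/4 - 9*m - 9/4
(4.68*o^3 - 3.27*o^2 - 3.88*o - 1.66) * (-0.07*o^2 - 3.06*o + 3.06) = -0.3276*o^5 - 14.0919*o^4 + 24.5986*o^3 + 1.9828*o^2 - 6.7932*o - 5.0796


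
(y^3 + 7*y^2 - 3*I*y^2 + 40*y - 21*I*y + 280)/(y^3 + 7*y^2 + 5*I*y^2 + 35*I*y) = (y - 8*I)/y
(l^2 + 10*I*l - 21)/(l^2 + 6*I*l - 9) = (l + 7*I)/(l + 3*I)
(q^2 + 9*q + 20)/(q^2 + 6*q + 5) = (q + 4)/(q + 1)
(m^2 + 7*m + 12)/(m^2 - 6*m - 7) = (m^2 + 7*m + 12)/(m^2 - 6*m - 7)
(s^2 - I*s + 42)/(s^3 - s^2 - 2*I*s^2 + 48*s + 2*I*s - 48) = (s - 7*I)/(s^2 - s*(1 + 8*I) + 8*I)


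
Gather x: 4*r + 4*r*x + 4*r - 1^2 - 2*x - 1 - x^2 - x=8*r - x^2 + x*(4*r - 3) - 2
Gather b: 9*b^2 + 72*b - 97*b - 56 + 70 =9*b^2 - 25*b + 14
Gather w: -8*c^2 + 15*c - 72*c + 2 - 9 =-8*c^2 - 57*c - 7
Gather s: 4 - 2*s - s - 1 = 3 - 3*s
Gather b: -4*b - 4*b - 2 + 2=-8*b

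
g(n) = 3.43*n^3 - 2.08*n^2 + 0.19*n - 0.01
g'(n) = 10.29*n^2 - 4.16*n + 0.19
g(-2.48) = -65.59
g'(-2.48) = 73.79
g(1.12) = 2.41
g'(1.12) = 8.44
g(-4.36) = -324.66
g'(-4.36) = 213.94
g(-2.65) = -78.95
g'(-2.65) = 83.48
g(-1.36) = -12.74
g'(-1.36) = 24.88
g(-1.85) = -29.20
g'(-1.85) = 43.10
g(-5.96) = -801.19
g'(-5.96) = 390.50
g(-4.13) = -277.90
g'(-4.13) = 192.89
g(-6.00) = -816.91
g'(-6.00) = 395.59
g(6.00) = 667.13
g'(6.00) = 345.67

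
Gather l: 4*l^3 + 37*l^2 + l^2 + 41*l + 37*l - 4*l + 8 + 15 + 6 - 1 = 4*l^3 + 38*l^2 + 74*l + 28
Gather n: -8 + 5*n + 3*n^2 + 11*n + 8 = 3*n^2 + 16*n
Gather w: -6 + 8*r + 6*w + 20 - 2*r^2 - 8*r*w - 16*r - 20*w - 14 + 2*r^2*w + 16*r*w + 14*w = -2*r^2 - 8*r + w*(2*r^2 + 8*r)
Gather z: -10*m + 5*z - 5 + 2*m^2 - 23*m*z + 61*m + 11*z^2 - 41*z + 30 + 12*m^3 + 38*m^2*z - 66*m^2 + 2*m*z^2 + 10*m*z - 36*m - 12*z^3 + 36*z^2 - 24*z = 12*m^3 - 64*m^2 + 15*m - 12*z^3 + z^2*(2*m + 47) + z*(38*m^2 - 13*m - 60) + 25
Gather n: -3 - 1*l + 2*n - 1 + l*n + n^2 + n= -l + n^2 + n*(l + 3) - 4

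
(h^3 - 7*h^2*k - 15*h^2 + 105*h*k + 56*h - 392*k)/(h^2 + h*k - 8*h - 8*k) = (h^2 - 7*h*k - 7*h + 49*k)/(h + k)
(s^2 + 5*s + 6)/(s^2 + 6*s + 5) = (s^2 + 5*s + 6)/(s^2 + 6*s + 5)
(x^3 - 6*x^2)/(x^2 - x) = x*(x - 6)/(x - 1)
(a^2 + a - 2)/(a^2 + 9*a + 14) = (a - 1)/(a + 7)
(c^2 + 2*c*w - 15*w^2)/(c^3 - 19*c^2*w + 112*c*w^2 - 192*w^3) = (c + 5*w)/(c^2 - 16*c*w + 64*w^2)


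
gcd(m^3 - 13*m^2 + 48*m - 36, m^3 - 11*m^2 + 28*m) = 1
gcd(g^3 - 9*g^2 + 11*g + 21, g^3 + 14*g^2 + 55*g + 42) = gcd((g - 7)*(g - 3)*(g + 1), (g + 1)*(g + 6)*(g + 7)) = g + 1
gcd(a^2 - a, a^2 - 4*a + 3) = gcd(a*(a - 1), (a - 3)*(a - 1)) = a - 1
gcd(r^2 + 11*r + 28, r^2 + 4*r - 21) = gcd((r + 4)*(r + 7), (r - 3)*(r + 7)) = r + 7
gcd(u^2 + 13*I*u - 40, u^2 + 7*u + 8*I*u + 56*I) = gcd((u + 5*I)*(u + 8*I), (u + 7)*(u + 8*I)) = u + 8*I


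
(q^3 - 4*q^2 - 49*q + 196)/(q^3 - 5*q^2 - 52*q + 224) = (q - 7)/(q - 8)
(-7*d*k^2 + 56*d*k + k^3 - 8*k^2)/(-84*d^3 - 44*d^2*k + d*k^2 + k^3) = k*(k - 8)/(12*d^2 + 8*d*k + k^2)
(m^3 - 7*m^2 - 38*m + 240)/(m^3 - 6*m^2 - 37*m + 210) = (m - 8)/(m - 7)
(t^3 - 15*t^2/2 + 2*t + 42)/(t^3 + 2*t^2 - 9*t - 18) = (t^2 - 19*t/2 + 21)/(t^2 - 9)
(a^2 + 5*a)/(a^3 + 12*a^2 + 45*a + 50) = a/(a^2 + 7*a + 10)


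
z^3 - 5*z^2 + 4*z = z*(z - 4)*(z - 1)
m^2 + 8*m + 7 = (m + 1)*(m + 7)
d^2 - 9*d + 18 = (d - 6)*(d - 3)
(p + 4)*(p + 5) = p^2 + 9*p + 20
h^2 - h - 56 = (h - 8)*(h + 7)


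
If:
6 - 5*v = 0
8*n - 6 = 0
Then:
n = 3/4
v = 6/5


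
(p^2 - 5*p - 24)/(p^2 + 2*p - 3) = (p - 8)/(p - 1)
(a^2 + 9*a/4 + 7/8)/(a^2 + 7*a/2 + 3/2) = (a + 7/4)/(a + 3)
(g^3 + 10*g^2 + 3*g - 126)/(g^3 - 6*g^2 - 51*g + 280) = (g^2 + 3*g - 18)/(g^2 - 13*g + 40)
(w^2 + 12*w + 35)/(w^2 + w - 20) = (w + 7)/(w - 4)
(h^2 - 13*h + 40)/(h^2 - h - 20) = (h - 8)/(h + 4)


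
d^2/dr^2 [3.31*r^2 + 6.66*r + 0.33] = 6.62000000000000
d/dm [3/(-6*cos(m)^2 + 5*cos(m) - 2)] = 3*(5 - 12*cos(m))*sin(m)/(6*cos(m)^2 - 5*cos(m) + 2)^2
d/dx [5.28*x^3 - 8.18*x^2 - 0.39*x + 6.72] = 15.84*x^2 - 16.36*x - 0.39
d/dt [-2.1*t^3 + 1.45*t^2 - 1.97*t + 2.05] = -6.3*t^2 + 2.9*t - 1.97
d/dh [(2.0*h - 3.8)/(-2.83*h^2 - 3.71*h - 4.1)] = (5.66*h^2 - 21.508*h - 22.298)/(8.0089*h^4 + 20.9986*h^3 + 36.9701*h^2 + 30.422*h + 16.81)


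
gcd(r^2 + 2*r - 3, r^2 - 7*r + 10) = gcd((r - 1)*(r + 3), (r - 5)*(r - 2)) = 1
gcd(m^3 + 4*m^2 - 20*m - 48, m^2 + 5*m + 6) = m + 2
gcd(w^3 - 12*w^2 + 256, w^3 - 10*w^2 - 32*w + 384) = w^2 - 16*w + 64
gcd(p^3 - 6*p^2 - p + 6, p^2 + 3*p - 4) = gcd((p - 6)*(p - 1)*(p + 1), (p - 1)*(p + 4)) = p - 1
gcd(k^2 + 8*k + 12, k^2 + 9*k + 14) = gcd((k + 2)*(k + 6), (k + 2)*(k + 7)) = k + 2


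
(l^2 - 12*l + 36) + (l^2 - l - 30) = 2*l^2 - 13*l + 6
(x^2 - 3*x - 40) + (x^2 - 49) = 2*x^2 - 3*x - 89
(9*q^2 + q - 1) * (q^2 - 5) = 9*q^4 + q^3 - 46*q^2 - 5*q + 5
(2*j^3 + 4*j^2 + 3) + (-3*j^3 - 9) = -j^3 + 4*j^2 - 6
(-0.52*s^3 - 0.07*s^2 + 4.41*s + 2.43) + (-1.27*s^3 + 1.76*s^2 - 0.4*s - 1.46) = -1.79*s^3 + 1.69*s^2 + 4.01*s + 0.97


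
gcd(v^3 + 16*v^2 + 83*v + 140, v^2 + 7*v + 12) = v + 4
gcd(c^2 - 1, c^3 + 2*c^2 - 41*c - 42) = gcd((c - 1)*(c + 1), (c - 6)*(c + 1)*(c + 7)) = c + 1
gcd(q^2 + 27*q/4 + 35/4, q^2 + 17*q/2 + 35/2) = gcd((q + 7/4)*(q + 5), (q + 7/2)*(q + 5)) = q + 5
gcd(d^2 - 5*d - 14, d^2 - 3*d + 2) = 1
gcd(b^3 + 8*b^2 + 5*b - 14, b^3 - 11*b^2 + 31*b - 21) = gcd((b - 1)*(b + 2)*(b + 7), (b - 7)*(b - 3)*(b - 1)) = b - 1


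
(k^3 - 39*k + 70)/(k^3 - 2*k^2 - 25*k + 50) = (k + 7)/(k + 5)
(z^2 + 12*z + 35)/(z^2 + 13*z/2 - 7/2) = 2*(z + 5)/(2*z - 1)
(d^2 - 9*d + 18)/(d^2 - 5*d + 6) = (d - 6)/(d - 2)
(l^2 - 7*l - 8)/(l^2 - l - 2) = (l - 8)/(l - 2)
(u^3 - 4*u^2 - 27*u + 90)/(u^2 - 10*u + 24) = (u^2 + 2*u - 15)/(u - 4)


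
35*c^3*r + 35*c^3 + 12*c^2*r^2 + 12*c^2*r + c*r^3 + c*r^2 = (5*c + r)*(7*c + r)*(c*r + c)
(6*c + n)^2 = 36*c^2 + 12*c*n + n^2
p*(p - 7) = p^2 - 7*p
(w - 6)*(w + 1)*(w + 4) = w^3 - w^2 - 26*w - 24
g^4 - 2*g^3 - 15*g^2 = g^2*(g - 5)*(g + 3)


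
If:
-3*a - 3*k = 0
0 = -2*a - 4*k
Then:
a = 0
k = 0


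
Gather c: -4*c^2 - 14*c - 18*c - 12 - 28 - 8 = -4*c^2 - 32*c - 48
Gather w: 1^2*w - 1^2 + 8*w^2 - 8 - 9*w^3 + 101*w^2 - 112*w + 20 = -9*w^3 + 109*w^2 - 111*w + 11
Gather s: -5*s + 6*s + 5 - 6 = s - 1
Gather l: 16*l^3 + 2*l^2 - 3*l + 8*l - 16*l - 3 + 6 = 16*l^3 + 2*l^2 - 11*l + 3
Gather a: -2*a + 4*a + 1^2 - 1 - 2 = 2*a - 2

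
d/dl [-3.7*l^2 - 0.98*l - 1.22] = -7.4*l - 0.98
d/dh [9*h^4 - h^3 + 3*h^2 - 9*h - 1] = 36*h^3 - 3*h^2 + 6*h - 9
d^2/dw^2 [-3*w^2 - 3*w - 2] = -6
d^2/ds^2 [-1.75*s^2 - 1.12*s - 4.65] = -3.50000000000000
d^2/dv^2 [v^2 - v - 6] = 2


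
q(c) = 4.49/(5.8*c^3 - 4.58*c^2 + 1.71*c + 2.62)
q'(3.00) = -0.04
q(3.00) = 0.04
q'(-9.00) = -0.00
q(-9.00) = -0.00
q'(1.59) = -0.48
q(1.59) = 0.26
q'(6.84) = -0.00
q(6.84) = 0.00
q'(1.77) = -0.33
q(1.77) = 0.19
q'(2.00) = -0.20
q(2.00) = 0.13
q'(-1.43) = -0.33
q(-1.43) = -0.17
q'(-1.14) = -0.81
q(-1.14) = -0.32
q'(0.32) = -0.30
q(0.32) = 1.55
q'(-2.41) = -0.05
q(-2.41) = -0.04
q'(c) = 4.49*(-17.4*c^2 + 9.16*c - 1.71)/(5.8*c^3 - 4.58*c^2 + 1.71*c + 2.62)^2 = (-78.126*c^2 + 41.1284*c - 7.6779)/(5.8*c^3 - 4.58*c^2 + 1.71*c + 2.62)^2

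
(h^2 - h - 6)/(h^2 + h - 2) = (h - 3)/(h - 1)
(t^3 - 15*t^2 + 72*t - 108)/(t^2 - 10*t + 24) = (t^2 - 9*t + 18)/(t - 4)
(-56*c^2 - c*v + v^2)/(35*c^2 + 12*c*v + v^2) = (-8*c + v)/(5*c + v)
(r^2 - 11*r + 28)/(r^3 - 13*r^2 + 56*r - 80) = (r - 7)/(r^2 - 9*r + 20)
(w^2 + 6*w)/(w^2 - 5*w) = (w + 6)/(w - 5)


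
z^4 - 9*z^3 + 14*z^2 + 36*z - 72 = (z - 6)*(z - 3)*(z - 2)*(z + 2)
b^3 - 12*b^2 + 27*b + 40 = (b - 8)*(b - 5)*(b + 1)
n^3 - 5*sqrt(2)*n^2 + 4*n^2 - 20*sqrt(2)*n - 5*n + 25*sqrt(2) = (n - 1)*(n + 5)*(n - 5*sqrt(2))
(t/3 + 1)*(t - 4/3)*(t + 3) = t^3/3 + 14*t^2/9 + t/3 - 4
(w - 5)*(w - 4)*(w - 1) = w^3 - 10*w^2 + 29*w - 20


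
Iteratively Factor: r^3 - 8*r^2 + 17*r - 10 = (r - 5)*(r^2 - 3*r + 2) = (r - 5)*(r - 2)*(r - 1)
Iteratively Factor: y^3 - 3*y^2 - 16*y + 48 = (y - 3)*(y^2 - 16) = (y - 4)*(y - 3)*(y + 4)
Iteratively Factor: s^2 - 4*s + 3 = (s - 3)*(s - 1)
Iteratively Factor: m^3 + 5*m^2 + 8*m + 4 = (m + 2)*(m^2 + 3*m + 2) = (m + 1)*(m + 2)*(m + 2)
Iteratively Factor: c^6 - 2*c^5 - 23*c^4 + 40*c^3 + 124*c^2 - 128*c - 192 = (c - 2)*(c^5 - 23*c^3 - 6*c^2 + 112*c + 96) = (c - 4)*(c - 2)*(c^4 + 4*c^3 - 7*c^2 - 34*c - 24) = (c - 4)*(c - 3)*(c - 2)*(c^3 + 7*c^2 + 14*c + 8) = (c - 4)*(c - 3)*(c - 2)*(c + 4)*(c^2 + 3*c + 2) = (c - 4)*(c - 3)*(c - 2)*(c + 1)*(c + 4)*(c + 2)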